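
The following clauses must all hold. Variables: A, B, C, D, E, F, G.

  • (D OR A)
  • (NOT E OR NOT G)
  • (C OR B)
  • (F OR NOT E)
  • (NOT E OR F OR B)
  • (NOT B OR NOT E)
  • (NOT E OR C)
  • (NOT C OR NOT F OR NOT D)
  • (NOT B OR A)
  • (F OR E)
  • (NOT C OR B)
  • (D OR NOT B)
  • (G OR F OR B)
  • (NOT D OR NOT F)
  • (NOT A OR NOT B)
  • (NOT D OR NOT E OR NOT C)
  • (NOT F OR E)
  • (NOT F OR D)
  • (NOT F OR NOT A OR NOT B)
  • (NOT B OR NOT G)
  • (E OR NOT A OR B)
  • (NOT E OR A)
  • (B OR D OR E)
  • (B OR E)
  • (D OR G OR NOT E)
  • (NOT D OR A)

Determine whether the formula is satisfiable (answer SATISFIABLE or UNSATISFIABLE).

UNSATISFIABLE

B = True:
  propagation gives E=False, A=True; an empty clause results — contradiction.
B = False:
  propagation gives C=True; an empty clause results — contradiction.
Every branch closes, so no satisfying assignment exists.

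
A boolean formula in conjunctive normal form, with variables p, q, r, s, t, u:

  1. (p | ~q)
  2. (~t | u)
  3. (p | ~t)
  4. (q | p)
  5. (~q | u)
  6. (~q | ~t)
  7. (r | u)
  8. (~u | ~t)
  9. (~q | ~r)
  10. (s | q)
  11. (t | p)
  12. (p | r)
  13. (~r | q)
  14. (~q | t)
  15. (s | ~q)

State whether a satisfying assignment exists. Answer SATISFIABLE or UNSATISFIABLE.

SATISFIABLE

Pure literal: p appears only positively; assign p = True.
Pure literal: s appears only positively; assign s = True.
Try q = False.
  then r is forced to False.
  then u is forced to True.
  then t is forced to False.
So p=T, q=F, r=F, s=T, t=F, u=T is a satisfying assignment.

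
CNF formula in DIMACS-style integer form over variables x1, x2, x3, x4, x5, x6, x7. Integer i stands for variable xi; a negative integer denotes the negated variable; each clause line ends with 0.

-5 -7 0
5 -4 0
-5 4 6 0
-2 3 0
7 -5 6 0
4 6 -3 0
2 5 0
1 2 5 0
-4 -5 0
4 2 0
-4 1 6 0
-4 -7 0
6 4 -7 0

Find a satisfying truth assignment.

x1 = True, x2 = True, x3 = True, x4 = False, x5 = False, x6 = True, x7 = False

Check each clause:
  1. (~x7 | ~x5) — ~x7 is true.
  2. (x5 | ~x4) — ~x4 is true.
  3. (x4 | ~x5 | x6) — ~x5 is true.
  4. (x3 | ~x2) — x3 is true.
  5. (x6 | x7 | ~x5) — ~x5 is true.
  6. (~x3 | x4 | x6) — x6 is true.
  7. (x2 | x5) — x2 is true.
  8. (x5 | x2 | x1) — x1 is true.
  9. (~x5 | ~x4) — ~x5 is true.
  10. (x4 | x2) — x2 is true.
  11. (x6 | x1 | ~x4) — x1 is true.
  12. (~x4 | ~x7) — ~x7 is true.
  13. (x4 | x6 | ~x7) — ~x7 is true.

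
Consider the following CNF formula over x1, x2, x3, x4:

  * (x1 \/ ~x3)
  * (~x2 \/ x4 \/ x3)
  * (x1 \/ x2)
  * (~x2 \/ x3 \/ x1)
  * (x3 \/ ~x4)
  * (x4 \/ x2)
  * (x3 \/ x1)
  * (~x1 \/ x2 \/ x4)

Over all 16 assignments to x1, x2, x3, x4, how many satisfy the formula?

The models are:
  x1=T x2=F x3=T x4=T
  x1=T x2=T x3=T x4=F
  x1=T x2=T x3=T x4=T
Count: 3.

3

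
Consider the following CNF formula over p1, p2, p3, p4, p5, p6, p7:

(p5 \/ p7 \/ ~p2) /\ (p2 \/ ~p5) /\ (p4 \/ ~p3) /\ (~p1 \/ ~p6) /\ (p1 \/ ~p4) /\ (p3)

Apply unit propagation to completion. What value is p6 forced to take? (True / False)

(p3) is a unit clause: p3 = True.
(~p3 \/ p4): since p3 = True, the clause reduces to (p4). p4 = True.
(p1 \/ ~p4): since p4 = True, the clause reduces to (p1). p1 = True.
From (~p1 \/ ~p6) and p1 = True: p6 = False.

False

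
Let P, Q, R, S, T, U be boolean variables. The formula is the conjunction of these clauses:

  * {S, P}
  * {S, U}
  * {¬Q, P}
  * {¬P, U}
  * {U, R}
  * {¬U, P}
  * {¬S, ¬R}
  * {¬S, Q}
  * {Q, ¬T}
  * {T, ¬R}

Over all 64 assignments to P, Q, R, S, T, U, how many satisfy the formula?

6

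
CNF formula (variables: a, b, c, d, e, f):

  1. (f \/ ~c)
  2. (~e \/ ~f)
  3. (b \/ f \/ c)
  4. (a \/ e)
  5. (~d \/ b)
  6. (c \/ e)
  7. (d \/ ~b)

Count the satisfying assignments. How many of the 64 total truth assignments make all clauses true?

The models are:
  a=F b=T c=F d=T e=T f=F
  a=T b=F c=T d=F e=F f=T
  a=T b=T c=F d=T e=T f=F
  a=T b=T c=T d=T e=F f=T
That's 4 in total.

4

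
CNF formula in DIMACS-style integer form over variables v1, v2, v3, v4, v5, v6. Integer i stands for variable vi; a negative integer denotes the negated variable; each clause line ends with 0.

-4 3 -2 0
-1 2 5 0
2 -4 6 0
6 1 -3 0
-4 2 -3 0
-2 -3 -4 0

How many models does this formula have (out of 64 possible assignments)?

Case analysis on v2 and v3:
  v2=T, v3=T: v5 free; 3 ways for (v1,v4,v6) × 2^1 = 6.
  v2=T, v3=F: forces v4=F; v1, v5, v6 free → 2^3 = 8.
  v2=F, v3=T: remaining (v1,v4,v5,v6) ∈ {(F,F,F,T); (F,F,T,T); (T,F,T,F); (T,F,T,T)} — 4.
  v2=F, v3=F: 9 of the 16 assignments to (v1,v4,v5,v6) work.
Total: 6 + 8 + 4 + 9 = 27.

27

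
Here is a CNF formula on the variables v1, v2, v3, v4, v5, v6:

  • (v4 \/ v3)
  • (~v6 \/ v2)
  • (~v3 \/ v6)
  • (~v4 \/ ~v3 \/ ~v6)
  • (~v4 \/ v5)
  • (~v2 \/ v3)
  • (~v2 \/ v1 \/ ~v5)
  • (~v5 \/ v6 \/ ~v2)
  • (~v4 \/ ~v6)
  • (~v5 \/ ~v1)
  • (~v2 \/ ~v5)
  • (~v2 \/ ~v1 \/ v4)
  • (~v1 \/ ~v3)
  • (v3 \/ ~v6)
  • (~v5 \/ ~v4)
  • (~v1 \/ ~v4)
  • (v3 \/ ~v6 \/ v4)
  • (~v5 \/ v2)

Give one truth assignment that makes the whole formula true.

Try v1 = False.
Try v2 = True.
  then v3 is forced to True.
  then v6 is forced to True.
  then v4 is forced to False.
  then v5 is forced to False.
Check each clause:
  1. (v4 \/ v3) — v3 is true.
  2. (v2 \/ ~v6) — v2 is true.
  3. (~v3 \/ v6) — v6 is true.
  4. (~v6 \/ ~v3 \/ ~v4) — ~v4 is true.
  5. (~v4 \/ v5) — ~v4 is true.
  6. (v3 \/ ~v2) — v3 is true.
  7. (~v2 \/ ~v5 \/ v1) — ~v5 is true.
  8. (~v5 \/ ~v2 \/ v6) — ~v5 is true.
  9. (~v6 \/ ~v4) — ~v4 is true.
  10. (~v1 \/ ~v5) — ~v5 is true.
  11. (~v2 \/ ~v5) — ~v5 is true.
  12. (~v2 \/ ~v1 \/ v4) — ~v1 is true.
  13. (~v1 \/ ~v3) — ~v1 is true.
  14. (v3 \/ ~v6) — v3 is true.
  15. (~v5 \/ ~v4) — ~v5 is true.
  16. (~v1 \/ ~v4) — ~v4 is true.
  17. (v4 \/ ~v6 \/ v3) — v3 is true.
  18. (~v5 \/ v2) — v2 is true.

v1=F  v2=T  v3=T  v4=F  v5=F  v6=T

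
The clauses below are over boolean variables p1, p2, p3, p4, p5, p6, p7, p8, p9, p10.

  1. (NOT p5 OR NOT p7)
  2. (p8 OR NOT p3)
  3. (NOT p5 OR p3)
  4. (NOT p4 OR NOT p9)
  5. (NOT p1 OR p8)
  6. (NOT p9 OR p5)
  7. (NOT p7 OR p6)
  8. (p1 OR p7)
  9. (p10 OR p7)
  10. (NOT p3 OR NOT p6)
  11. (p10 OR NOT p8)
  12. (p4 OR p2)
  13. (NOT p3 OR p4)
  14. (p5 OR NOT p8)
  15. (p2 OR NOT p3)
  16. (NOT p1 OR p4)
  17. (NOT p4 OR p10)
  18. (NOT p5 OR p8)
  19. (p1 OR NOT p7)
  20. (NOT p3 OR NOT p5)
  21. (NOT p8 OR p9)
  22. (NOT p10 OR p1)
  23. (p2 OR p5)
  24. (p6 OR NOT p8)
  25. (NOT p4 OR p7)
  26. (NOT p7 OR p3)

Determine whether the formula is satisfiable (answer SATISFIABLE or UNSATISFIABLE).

UNSATISFIABLE

p3 = True:
  propagation gives p8=True, p6=False; an empty clause results — contradiction.
p3 = False:
  propagation gives p5=False, p9=False, p8=False, p1=False; an empty clause results — contradiction.
Every branch closes, so no satisfying assignment exists.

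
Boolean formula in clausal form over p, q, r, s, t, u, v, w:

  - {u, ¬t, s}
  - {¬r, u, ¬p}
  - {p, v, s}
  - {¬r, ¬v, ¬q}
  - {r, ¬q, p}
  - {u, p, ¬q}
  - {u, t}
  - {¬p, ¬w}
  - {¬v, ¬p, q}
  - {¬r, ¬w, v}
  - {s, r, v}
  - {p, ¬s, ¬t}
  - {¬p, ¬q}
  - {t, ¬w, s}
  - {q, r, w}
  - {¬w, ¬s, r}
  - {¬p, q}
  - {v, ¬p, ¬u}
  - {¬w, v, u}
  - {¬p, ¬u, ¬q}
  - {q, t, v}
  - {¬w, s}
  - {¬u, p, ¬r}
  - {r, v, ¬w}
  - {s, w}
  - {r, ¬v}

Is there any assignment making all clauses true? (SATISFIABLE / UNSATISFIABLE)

p = True:
  propagation gives w=False, q=False; an empty clause results — contradiction.
p = False:
  r = True:
    propagation gives u=False, q=False, t=True, s=True; an empty clause results — contradiction.
  r = False:
    propagation gives q=False, w=True, s=False; an empty clause results — contradiction.
Every branch closes, so no satisfying assignment exists.

UNSATISFIABLE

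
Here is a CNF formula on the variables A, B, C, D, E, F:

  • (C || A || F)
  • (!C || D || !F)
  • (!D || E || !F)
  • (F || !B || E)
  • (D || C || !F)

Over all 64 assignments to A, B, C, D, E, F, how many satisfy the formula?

26

Case analysis on F and C:
  F=1, C=1: remaining (A,B,D,E) ∈ {(0,0,1,1); (0,1,1,1); (1,0,1,1); (1,1,1,1)} — 4.
  F=1, C=0: remaining (A,B,D,E) ∈ {(0,0,1,1); (0,1,1,1); (1,0,1,1); (1,1,1,1)} — 4.
  F=0, C=1: A, D free; 3 ways for (B,E) × 2^2 = 12.
  F=0, C=0: D free; 3 ways for (A,B,E) × 2^1 = 6.
Total: 4 + 4 + 12 + 6 = 26.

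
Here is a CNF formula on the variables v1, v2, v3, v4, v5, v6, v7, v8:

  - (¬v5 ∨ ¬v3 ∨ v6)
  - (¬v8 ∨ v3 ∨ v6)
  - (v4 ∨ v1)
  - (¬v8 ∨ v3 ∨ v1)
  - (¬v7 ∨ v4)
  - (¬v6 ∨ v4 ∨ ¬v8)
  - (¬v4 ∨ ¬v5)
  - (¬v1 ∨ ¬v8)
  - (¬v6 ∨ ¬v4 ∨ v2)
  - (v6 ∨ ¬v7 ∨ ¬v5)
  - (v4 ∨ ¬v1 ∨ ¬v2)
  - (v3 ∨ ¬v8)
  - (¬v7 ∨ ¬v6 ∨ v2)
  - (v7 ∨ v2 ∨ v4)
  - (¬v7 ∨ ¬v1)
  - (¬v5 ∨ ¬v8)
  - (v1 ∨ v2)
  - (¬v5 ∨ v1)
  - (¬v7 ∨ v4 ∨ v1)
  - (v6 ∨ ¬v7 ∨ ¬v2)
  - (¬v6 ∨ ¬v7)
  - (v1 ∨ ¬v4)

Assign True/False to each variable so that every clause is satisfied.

v5 occurs only negated in the remaining clauses — set v5 = False.
Pure literal: v8 appears only negated; assign v8 = False.
Branch on v1: take v1 = True.
  then v7 is forced to False.
Set v2 = True and propagate.
  then v4 is forced to True.
v3, v6 are now unconstrained; take v3 = False, v6 = False.

v1 = T  v2 = T  v3 = F  v4 = T  v5 = F  v6 = F  v7 = F  v8 = F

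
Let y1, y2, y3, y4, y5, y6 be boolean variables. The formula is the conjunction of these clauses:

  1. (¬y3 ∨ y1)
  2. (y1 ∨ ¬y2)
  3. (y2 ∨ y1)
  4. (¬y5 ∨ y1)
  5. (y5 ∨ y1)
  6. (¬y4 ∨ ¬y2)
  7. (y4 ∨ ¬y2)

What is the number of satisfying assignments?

Case analysis on y1 and y2:
  y1=T, y2=T: a clause becomes empty — 0.
  y1=T, y2=F: y3, y4, y5, y6 free → 2^4 = 16.
  y1=F, y2=T: a clause becomes empty — 0.
  y1=F, y2=F: a clause becomes empty — 0.
Total: 0 + 16 + 0 + 0 = 16.

16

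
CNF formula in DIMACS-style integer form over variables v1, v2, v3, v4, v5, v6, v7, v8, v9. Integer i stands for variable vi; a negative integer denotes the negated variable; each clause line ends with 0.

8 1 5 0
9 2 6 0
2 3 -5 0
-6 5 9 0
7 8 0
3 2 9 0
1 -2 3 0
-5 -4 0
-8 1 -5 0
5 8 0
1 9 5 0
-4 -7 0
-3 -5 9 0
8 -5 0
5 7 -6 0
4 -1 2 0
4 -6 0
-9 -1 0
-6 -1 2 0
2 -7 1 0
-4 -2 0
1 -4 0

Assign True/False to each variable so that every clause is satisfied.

v1 = F  v2 = F  v3 = T  v4 = F  v5 = F  v6 = F  v7 = F  v8 = T  v9 = T

Branch on v1: take v1 = False.
  then v4 is forced to False.
  then v6 is forced to False.
For the remaining variables, v2 = False, v3 = True, v5 = False, v7 = False, v8 = True, v9 = True works.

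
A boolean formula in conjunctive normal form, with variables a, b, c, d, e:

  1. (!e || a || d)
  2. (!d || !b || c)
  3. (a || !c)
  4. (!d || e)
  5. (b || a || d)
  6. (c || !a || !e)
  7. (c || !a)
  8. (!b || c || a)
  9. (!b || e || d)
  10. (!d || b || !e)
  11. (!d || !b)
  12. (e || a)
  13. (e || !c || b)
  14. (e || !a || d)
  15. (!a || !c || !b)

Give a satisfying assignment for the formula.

a = True  b = False  c = True  d = False  e = True

Try a = True.
  then c is forced to True.
  then b is forced to False.
  then e is forced to True.
  then d is forced to False.
Every clause has at least one true literal under this assignment.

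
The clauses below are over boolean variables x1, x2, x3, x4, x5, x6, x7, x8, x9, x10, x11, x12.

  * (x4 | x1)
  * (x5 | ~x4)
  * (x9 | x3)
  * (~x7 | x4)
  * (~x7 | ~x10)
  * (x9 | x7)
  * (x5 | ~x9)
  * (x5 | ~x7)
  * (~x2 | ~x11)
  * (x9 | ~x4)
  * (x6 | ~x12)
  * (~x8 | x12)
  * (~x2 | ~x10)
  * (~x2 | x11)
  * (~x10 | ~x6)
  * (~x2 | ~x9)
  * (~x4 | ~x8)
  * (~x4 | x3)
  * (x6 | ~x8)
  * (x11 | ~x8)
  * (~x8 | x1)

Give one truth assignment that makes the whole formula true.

x1=True, x2=False, x3=True, x4=True, x5=True, x6=False, x7=False, x8=False, x9=True, x10=True, x11=True, x12=False

x1 occurs only positively in the remaining clauses — set x1 = True.
x2 occurs only negated in the remaining clauses — set x2 = False.
Set x3 = True and propagate.
Try x4 = True.
  then x5 is forced to True.
  then x9 is forced to True.
  then x8 is forced to False.
Try x6 = False.
  then x12 is forced to False.
The remaining clauses are satisfied by x7 = False, x10 = True, x11 = True.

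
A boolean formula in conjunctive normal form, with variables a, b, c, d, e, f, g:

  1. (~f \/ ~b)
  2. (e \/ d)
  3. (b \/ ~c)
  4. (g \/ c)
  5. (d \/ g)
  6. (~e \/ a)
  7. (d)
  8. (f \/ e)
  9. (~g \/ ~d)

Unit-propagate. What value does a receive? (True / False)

True

(d) stands alone — d = True.
(~g \/ ~d) with d = True leaves only ~g, so g = False.
From (g \/ c) and g = False: c = True.
(b \/ ~c) with c = True leaves only b, so b = True.
In (~b \/ ~f), ~b is now false; ~f must hold, so f = False.
(f \/ e) with f = False leaves only e, so e = True.
In (a \/ ~e), ~e is now false; a must hold, so a = True.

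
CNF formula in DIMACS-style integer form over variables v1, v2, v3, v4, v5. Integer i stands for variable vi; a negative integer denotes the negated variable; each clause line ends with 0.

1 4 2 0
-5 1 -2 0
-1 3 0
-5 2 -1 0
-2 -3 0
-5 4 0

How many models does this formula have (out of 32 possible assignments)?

Split on v1, then v2.
  v1=1, v2=1: a clause becomes empty — 0.
  v1=1, v2=0: remaining (v3,v4,v5) ∈ {(1,0,0); (1,1,0)} — 2.
  v1=0, v2=1: remaining (v3,v4,v5) ∈ {(0,0,0); (0,1,0)} — 2.
  v1=0, v2=0: remaining (v3,v4,v5) ∈ {(0,1,0); (0,1,1); (1,1,0); (1,1,1)} — 4.
Total: 0 + 2 + 2 + 4 = 8.

8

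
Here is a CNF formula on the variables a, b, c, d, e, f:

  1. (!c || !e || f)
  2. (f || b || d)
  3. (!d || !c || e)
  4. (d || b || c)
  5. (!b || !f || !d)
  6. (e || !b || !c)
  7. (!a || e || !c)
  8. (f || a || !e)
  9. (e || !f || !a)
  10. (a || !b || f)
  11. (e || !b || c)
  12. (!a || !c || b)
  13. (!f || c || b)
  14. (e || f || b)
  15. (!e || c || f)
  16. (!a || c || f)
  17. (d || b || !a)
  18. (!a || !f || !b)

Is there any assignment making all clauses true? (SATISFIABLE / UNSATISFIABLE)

SATISFIABLE

Try a = False.
For the remaining variables, b = True, c = True, d = False, e = True, f = True works.
Every clause has at least one true literal under this assignment.
So a=0, b=1, c=1, d=0, e=1, f=1 is a satisfying assignment.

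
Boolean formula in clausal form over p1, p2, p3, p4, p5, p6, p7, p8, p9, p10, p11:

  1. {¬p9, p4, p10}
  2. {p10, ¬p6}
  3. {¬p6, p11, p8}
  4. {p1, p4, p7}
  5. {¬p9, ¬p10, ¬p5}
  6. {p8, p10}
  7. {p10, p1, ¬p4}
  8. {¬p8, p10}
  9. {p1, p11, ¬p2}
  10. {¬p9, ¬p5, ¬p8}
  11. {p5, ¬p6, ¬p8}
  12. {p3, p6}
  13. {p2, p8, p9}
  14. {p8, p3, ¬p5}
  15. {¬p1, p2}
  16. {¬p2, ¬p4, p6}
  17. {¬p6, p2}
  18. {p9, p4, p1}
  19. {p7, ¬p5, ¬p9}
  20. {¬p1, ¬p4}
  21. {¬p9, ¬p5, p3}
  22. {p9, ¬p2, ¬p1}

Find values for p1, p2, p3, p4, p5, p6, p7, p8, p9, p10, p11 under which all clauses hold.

p1=True, p2=True, p3=True, p4=False, p5=False, p6=False, p7=True, p8=False, p9=True, p10=True, p11=False

Pure literal: p3 appears only positively; assign p3 = True.
p7 occurs only positively in the remaining clauses — set p7 = True.
Branch on p1: take p1 = True.
  then p2 is forced to True.
  then p4 is forced to False.
  then p9 is forced to True.
  then p10 is forced to True.
  then p5 is forced to False.
Try p6 = False.
p8, p11 are now unconstrained; take p8 = False, p11 = False.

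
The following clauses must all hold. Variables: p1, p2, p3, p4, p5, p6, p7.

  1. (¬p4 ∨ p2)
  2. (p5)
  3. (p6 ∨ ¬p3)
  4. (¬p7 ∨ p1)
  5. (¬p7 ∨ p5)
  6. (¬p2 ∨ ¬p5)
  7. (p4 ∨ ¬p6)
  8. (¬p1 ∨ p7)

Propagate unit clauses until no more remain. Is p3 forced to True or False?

Unit clause (p5) sets p5 = True.
(¬p5 ∨ ¬p2): since p5 = True, the clause reduces to (¬p2). p2 = False.
(¬p4 ∨ p2) with p2 = False leaves only ¬p4, so p4 = False.
In (p4 ∨ ¬p6), p4 is now false; ¬p6 must hold, so p6 = False.
(p6 ∨ ¬p3) with p6 = False leaves only ¬p3, so p3 = False.

False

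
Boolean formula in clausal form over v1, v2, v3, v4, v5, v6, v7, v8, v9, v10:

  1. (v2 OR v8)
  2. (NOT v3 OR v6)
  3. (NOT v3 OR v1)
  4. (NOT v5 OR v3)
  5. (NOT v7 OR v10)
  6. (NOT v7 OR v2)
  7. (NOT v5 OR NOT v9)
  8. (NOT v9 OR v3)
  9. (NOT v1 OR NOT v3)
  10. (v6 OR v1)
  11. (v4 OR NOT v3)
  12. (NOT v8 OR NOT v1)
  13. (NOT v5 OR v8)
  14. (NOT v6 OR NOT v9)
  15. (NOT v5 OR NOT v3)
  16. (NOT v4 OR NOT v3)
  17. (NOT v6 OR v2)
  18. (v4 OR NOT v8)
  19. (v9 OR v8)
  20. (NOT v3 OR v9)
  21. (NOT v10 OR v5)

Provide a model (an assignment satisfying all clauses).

v2 occurs only positively in the remaining clauses — set v2 = True.
v7 occurs only negated in the remaining clauses — set v7 = False.
Branch on v1: take v1 = False.
  then v3 is forced to False.
  then v5 is forced to False.
  then v9 is forced to False.
  then v6 is forced to True.
  then v8 is forced to True.
  then v4 is forced to True.
  then v10 is forced to False.
Every clause has at least one true literal under this assignment.

v1=False, v2=True, v3=False, v4=True, v5=False, v6=True, v7=False, v8=True, v9=False, v10=False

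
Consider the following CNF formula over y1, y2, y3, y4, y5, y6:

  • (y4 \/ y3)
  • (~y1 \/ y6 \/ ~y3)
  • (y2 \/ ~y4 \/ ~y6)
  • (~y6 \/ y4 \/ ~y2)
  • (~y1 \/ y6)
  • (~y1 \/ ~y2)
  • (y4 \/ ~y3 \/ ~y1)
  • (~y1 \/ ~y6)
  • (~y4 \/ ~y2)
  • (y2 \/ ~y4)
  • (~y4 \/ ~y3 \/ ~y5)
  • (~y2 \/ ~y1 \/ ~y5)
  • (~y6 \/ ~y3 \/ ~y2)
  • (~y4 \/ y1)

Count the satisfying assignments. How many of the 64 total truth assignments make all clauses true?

6

The models are:
  y1=F y2=F y3=T y4=F y5=F y6=F
  y1=F y2=F y3=T y4=F y5=F y6=T
  y1=F y2=F y3=T y4=F y5=T y6=F
  y1=F y2=F y3=T y4=F y5=T y6=T
  y1=F y2=T y3=T y4=F y5=F y6=F
  y1=F y2=T y3=T y4=F y5=T y6=F
Count: 6.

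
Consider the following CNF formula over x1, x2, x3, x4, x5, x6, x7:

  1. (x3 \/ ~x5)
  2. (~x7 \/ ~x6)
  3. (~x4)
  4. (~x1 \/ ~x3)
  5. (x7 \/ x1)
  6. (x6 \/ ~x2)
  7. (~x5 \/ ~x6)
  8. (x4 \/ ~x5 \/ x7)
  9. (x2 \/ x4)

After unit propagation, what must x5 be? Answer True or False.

False

Unit clause (~x4) sets x4 = False.
(x2 \/ x4) with x4 = False leaves only x2, so x2 = True.
In (~x2 \/ x6), ~x2 is now false; x6 must hold, so x6 = True.
(~x7 \/ ~x6): since x6 = True, the clause reduces to (~x7). x7 = False.
(x1 \/ x7): since x7 = False, the clause reduces to (x1). x1 = True.
In (~x3 \/ ~x1), ~x1 is now false; ~x3 must hold, so x3 = False.
From (x3 \/ ~x5) and x3 = False: x5 = False.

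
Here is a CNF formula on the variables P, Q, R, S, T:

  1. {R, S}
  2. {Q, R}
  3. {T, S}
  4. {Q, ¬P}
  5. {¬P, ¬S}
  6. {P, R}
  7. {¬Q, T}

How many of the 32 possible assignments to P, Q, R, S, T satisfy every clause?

The models are:
  P=F Q=F R=T S=F T=T
  P=F Q=F R=T S=T T=F
  P=F Q=F R=T S=T T=T
  P=F Q=T R=T S=F T=T
  P=F Q=T R=T S=T T=T
  P=T Q=T R=T S=F T=T
That's 6 in total.

6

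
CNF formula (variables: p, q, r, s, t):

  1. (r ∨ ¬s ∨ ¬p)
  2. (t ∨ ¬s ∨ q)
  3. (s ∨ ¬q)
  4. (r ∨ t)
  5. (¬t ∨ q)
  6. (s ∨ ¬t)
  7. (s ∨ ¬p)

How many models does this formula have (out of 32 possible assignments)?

Satisfying assignments:
  p=F q=F r=T s=F t=F
  p=F q=T r=F s=T t=T
  p=F q=T r=T s=T t=F
  p=F q=T r=T s=T t=T
  p=T q=T r=T s=T t=F
  p=T q=T r=T s=T t=T
Count: 6.

6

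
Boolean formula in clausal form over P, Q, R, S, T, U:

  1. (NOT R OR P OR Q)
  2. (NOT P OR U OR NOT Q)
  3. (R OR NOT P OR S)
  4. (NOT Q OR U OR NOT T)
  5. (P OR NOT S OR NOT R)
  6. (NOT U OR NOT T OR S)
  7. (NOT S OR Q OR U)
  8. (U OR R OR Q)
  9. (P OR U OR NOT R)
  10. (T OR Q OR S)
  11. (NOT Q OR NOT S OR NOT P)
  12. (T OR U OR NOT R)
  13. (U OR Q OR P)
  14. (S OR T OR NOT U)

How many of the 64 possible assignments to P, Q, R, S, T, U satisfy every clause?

11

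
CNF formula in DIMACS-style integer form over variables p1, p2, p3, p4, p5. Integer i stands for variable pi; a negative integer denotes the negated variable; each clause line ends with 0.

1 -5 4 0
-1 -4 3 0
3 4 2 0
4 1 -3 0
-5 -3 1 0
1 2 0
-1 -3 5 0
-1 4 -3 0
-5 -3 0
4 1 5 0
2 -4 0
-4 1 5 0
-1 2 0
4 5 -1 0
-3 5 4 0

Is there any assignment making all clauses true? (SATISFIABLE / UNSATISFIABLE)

Pure literal: p2 appears only positively; assign p2 = True.
Branch on p1: take p1 = True.
Try p3 = False.
  then p4 is forced to False.
  then p5 is forced to True.
Every clause has at least one true literal under this assignment.
So p1 = True  p2 = True  p3 = False  p4 = False  p5 = True is a satisfying assignment.

SATISFIABLE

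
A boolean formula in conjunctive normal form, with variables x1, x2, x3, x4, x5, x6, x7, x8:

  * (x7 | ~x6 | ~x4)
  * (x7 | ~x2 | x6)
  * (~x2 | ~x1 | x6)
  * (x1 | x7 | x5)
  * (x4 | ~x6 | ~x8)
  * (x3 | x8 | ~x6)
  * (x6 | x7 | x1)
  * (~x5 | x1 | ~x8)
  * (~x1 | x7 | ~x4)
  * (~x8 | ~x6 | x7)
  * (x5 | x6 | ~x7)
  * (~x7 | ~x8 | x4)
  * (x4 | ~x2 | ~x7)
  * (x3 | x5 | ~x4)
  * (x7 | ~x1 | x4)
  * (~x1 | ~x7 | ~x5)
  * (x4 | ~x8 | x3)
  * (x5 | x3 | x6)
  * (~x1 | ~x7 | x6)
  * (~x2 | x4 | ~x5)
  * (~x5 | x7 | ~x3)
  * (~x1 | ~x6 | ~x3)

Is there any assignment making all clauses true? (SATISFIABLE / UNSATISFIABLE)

SATISFIABLE

Try x1 = False.
Set x2 = True and propagate.
Try x3 = True.
The remaining clauses are satisfied by x4 = True, x5 = False, x6 = True, x7 = True, x8 = True.
Every clause has at least one true literal under this assignment.
So x1 = 0  x2 = 1  x3 = 1  x4 = 1  x5 = 0  x6 = 1  x7 = 1  x8 = 1 is a satisfying assignment.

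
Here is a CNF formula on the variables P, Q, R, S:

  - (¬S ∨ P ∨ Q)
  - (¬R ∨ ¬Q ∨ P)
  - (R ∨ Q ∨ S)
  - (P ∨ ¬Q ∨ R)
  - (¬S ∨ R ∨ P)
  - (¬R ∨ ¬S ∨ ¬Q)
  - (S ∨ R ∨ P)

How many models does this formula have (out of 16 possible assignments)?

7

The models are:
  P=F Q=F R=T S=F
  P=T Q=F R=F S=T
  P=T Q=F R=T S=F
  P=T Q=F R=T S=T
  P=T Q=T R=F S=F
  P=T Q=T R=F S=T
  P=T Q=T R=T S=F
That's 7 in total.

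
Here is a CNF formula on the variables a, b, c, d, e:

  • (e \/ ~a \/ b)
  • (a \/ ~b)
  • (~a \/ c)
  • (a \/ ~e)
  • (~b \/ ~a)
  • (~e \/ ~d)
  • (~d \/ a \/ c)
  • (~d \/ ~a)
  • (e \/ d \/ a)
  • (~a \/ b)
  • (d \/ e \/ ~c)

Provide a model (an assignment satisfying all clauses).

Try a = False.
  then b is forced to False.
  then e is forced to False.
  then d is forced to True.
  then c is forced to True.

a = False, b = False, c = True, d = True, e = False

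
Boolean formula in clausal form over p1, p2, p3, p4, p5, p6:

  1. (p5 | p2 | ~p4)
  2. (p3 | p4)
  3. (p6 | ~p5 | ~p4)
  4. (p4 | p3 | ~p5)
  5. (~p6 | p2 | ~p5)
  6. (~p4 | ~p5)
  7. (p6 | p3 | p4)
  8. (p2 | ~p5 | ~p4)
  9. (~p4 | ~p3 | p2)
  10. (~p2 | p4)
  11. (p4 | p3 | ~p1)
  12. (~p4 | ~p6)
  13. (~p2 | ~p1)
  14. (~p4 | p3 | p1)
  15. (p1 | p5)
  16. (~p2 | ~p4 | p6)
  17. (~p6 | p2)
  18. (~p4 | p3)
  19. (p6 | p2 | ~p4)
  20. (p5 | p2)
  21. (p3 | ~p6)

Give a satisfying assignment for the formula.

p1=0, p2=0, p3=1, p4=0, p5=1, p6=0

Branch on p1: take p1 = False.
  then p5 is forced to True.
  then p4 is forced to False.
  then p3 is forced to True.
  then p2 is forced to False.
  then p6 is forced to False.
Every clause has at least one true literal under this assignment.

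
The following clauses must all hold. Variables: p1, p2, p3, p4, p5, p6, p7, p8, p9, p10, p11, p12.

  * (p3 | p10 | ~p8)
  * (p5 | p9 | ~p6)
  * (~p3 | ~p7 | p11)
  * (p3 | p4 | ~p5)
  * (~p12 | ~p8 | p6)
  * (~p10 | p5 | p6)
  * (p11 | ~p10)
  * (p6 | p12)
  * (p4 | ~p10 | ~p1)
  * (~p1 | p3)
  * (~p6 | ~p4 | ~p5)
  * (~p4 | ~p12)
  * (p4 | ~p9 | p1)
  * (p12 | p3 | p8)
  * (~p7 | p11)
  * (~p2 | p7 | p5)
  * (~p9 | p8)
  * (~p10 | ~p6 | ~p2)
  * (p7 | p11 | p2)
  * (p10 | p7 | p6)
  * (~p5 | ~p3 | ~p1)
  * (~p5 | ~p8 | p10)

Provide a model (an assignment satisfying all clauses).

p1 = True, p2 = False, p3 = True, p4 = False, p5 = False, p6 = True, p7 = True, p8 = True, p9 = True, p10 = False, p11 = True, p12 = True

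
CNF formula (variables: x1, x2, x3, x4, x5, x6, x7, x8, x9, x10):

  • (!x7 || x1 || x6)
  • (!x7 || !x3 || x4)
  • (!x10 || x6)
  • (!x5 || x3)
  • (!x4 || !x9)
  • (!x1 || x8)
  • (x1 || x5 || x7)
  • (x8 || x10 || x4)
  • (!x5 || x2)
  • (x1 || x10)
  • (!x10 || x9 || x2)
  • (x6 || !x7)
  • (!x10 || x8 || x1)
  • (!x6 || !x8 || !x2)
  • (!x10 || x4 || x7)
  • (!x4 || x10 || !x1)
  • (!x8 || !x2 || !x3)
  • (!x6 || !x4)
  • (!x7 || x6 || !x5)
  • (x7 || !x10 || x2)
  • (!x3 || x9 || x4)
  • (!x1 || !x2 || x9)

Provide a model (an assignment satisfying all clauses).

x1=True, x2=True, x3=False, x4=False, x5=False, x6=False, x7=False, x8=True, x9=True, x10=False

Branch on x1: take x1 = True.
  then x8 is forced to True.
Set x2 = True and propagate.
  then x6 is forced to False.
  then x10 is forced to False.
  then x7 is forced to False.
  then x4 is forced to False.
  then x3 is forced to False.
  then x5 is forced to False.
  then x9 is forced to True.
Every clause has at least one true literal under this assignment.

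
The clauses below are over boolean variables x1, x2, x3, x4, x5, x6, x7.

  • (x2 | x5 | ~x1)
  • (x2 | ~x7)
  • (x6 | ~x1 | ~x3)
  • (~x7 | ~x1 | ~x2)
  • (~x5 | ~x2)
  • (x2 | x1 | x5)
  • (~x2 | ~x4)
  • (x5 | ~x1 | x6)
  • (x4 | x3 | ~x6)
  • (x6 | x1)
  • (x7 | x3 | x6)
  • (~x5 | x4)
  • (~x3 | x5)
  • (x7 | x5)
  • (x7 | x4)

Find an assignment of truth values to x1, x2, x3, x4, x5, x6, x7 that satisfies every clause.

x1 = False, x2 = False, x3 = True, x4 = True, x5 = True, x6 = True, x7 = False

Try x1 = False.
  then x6 is forced to True.
The remaining clauses are satisfied by x2 = False, x3 = True, x4 = True, x5 = True, x7 = False.
Check each clause:
  1. (x5 | x2 | ~x1) — x5 is true.
  2. (x2 | ~x7) — ~x7 is true.
  3. (x6 | ~x3 | ~x1) — ~x1 is true.
  4. (~x1 | ~x7 | ~x2) — ~x7 is true.
  5. (~x2 | ~x5) — ~x2 is true.
  6. (x5 | x1 | x2) — x5 is true.
  7. (~x4 | ~x2) — ~x2 is true.
  8. (~x1 | x6 | x5) — x5 is true.
  9. (x4 | ~x6 | x3) — x3 is true.
  10. (x6 | x1) — x6 is true.
  11. (x3 | x6 | x7) — x3 is true.
  12. (~x5 | x4) — x4 is true.
  13. (x5 | ~x3) — x5 is true.
  14. (x5 | x7) — x5 is true.
  15. (x7 | x4) — x4 is true.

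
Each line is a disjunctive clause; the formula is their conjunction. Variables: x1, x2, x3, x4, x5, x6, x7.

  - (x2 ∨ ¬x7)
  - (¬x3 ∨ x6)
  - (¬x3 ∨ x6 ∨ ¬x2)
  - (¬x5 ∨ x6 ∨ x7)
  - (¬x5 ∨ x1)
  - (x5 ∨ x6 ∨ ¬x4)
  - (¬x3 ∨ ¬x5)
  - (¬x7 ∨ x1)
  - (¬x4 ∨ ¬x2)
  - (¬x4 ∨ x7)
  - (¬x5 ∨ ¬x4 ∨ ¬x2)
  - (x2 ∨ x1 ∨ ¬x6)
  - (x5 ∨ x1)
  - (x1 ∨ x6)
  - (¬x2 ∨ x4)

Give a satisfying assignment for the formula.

Pure literal: x1 appears only positively; assign x1 = True.
x3 occurs only negated in the remaining clauses — set x3 = False.
Set x2 = False and propagate.
  then x7 is forced to False.
  then x4 is forced to False.
Try x5 = True.
  then x6 is forced to True.
Check each clause:
  1. (¬x7 ∨ x2) — ¬x7 is true.
  2. (x6 ∨ ¬x3) — ¬x3 is true.
  3. (¬x3 ∨ ¬x2 ∨ x6) — ¬x3 is true.
  4. (x6 ∨ x7 ∨ ¬x5) — x6 is true.
  5. (x1 ∨ ¬x5) — x1 is true.
  6. (x6 ∨ ¬x4 ∨ x5) — ¬x4 is true.
  7. (¬x5 ∨ ¬x3) — ¬x3 is true.
  8. (x1 ∨ ¬x7) — x1 is true.
  9. (¬x4 ∨ ¬x2) — ¬x4 is true.
  10. (x7 ∨ ¬x4) — ¬x4 is true.
  11. (¬x2 ∨ ¬x5 ∨ ¬x4) — ¬x4 is true.
  12. (x1 ∨ ¬x6 ∨ x2) — x1 is true.
  13. (x5 ∨ x1) — x1 is true.
  14. (x1 ∨ x6) — x1 is true.
  15. (x4 ∨ ¬x2) — ¬x2 is true.

x1=True, x2=False, x3=False, x4=False, x5=True, x6=True, x7=False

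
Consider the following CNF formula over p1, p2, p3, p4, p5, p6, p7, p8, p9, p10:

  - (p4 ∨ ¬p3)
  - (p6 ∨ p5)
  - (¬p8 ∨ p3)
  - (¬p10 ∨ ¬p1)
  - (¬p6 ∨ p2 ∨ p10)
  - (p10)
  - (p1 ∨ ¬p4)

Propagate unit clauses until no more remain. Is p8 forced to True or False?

Unit clause (p10) sets p10 = True.
(¬p10 ∨ ¬p1): since p10 = True, the clause reduces to (¬p1). p1 = False.
(p1 ∨ ¬p4) with p1 = False leaves only ¬p4, so p4 = False.
In (p4 ∨ ¬p3), p4 is now false; ¬p3 must hold, so p3 = False.
In (¬p8 ∨ p3), p3 is now false; ¬p8 must hold, so p8 = False.

False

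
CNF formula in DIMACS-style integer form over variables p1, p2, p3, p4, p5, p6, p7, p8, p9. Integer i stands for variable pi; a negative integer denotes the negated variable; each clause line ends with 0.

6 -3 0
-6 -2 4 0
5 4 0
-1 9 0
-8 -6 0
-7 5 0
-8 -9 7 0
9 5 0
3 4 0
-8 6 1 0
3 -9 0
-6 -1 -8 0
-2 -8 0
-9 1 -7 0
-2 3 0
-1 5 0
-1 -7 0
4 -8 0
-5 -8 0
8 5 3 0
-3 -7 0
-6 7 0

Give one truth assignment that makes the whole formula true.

p1=False  p2=False  p3=False  p4=True  p5=True  p6=True  p7=True  p8=False  p9=False

p2 occurs only negated in the remaining clauses — set p2 = False.
Pure literal: p4 appears only positively; assign p4 = True.
Try p1 = False.
For the remaining variables, p3 = False, p5 = True, p6 = True, p7 = True, p8 = False, p9 = False works.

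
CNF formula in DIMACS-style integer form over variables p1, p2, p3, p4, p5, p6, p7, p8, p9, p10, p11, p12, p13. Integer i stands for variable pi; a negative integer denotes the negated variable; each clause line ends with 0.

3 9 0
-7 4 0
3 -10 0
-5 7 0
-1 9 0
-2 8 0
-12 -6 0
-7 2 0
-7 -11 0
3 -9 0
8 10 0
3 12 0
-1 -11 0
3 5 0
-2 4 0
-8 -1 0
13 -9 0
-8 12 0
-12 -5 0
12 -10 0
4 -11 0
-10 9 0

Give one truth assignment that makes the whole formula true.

p1=F, p2=T, p3=T, p4=T, p5=F, p6=F, p7=T, p8=T, p9=F, p10=F, p11=F, p12=T, p13=F

Pure literal: p1 appears only negated; assign p1 = False.
p3 occurs only positively in the remaining clauses — set p3 = True.
Branch on p2: take p2 = True.
  then p8 is forced to True.
  then p4 is forced to True.
  then p12 is forced to True.
  then p6 is forced to False.
  then p5 is forced to False.
Branch on p7: take p7 = True.
  then p11 is forced to False.
The remaining clauses are satisfied by p9 = False, p10 = False, p13 = False.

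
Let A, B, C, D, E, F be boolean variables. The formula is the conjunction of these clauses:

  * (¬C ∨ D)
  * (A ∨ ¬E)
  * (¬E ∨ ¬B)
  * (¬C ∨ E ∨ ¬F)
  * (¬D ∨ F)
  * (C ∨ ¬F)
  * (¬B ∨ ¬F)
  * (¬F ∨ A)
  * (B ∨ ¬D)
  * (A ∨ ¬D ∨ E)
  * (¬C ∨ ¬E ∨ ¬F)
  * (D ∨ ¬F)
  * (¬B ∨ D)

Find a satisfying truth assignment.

A occurs only positively in the remaining clauses — set A = True.
Branch on B: take B = False.
  then D is forced to False.
  then C is forced to False.
  then F is forced to False.
E is now unconstrained; take E = True.
Check each clause:
  1. (¬C ∨ D) — ¬C is true.
  2. (A ∨ ¬E) — A is true.
  3. (¬E ∨ ¬B) — ¬B is true.
  4. (¬F ∨ ¬C ∨ E) — ¬C is true.
  5. (¬D ∨ F) — ¬D is true.
  6. (C ∨ ¬F) — ¬F is true.
  7. (¬B ∨ ¬F) — ¬F is true.
  8. (A ∨ ¬F) — A is true.
  9. (¬D ∨ B) — ¬D is true.
  10. (A ∨ ¬D ∨ E) — A is true.
  11. (¬F ∨ ¬E ∨ ¬C) — ¬F is true.
  12. (¬F ∨ D) — ¬F is true.
  13. (¬B ∨ D) — ¬B is true.

A=T, B=F, C=F, D=F, E=T, F=F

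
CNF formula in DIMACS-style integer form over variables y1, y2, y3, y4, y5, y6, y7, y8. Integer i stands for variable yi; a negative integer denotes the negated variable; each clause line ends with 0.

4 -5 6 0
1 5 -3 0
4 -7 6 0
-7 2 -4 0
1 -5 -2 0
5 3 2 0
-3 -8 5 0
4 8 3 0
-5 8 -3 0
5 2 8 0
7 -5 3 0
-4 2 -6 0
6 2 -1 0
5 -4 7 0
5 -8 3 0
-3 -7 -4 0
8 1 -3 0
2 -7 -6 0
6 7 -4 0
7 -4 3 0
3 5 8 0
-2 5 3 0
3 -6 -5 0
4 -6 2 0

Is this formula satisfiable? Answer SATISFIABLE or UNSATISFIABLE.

SATISFIABLE

Branch on y1: take y1 = True.
The remaining clauses are satisfied by y2 = True, y3 = True, y4 = False, y5 = False, y6 = False, y7 = False, y8 = False.
So y1=True, y2=True, y3=True, y4=False, y5=False, y6=False, y7=False, y8=False is a satisfying assignment.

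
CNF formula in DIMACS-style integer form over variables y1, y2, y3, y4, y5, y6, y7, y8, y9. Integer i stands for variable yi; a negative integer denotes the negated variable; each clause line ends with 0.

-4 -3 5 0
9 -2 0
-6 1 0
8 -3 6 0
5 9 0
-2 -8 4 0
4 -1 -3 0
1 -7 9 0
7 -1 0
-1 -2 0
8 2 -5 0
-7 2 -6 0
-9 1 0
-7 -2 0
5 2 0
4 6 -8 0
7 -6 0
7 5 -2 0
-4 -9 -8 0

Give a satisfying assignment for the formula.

y1 = T, y2 = F, y3 = T, y4 = T, y5 = T, y6 = F, y7 = T, y8 = T, y9 = F

Branch on y1: take y1 = True.
  then y7 is forced to True.
  then y2 is forced to False.
  then y6 is forced to False.
  then y5 is forced to True.
  then y8 is forced to True.
  then y4 is forced to True.
  then y9 is forced to False.
y3 is now unconstrained; take y3 = True.
Check each clause:
  1. (NOT y4 OR y5 OR NOT y3) — y5 is true.
  2. (y9 OR NOT y2) — NOT y2 is true.
  3. (y1 OR NOT y6) — y1 is true.
  4. (y8 OR y6 OR NOT y3) — y8 is true.
  5. (y9 OR y5) — y5 is true.
  6. (NOT y8 OR NOT y2 OR y4) — y4 is true.
  7. (NOT y1 OR y4 OR NOT y3) — y4 is true.
  8. (NOT y7 OR y9 OR y1) — y1 is true.
  9. (NOT y1 OR y7) — y7 is true.
  10. (NOT y2 OR NOT y1) — NOT y2 is true.
  11. (NOT y5 OR y8 OR y2) — y8 is true.
  12. (NOT y6 OR y2 OR NOT y7) — NOT y6 is true.
  13. (NOT y9 OR y1) — y1 is true.
  14. (NOT y2 OR NOT y7) — NOT y2 is true.
  15. (y2 OR y5) — y5 is true.
  16. (y4 OR y6 OR NOT y8) — y4 is true.
  17. (y7 OR NOT y6) — NOT y6 is true.
  18. (NOT y2 OR y5 OR y7) — y5 is true.
  19. (NOT y9 OR NOT y4 OR NOT y8) — NOT y9 is true.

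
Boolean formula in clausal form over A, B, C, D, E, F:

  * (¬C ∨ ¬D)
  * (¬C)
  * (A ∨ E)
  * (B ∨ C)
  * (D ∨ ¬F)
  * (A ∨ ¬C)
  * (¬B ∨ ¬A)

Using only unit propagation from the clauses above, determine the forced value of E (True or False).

True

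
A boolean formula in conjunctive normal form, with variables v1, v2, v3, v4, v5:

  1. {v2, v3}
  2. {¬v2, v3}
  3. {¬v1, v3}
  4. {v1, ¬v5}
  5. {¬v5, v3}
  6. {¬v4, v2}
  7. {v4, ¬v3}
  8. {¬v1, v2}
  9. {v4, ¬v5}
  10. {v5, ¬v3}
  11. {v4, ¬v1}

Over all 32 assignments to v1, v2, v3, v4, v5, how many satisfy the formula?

1

The models are:
  v1=T v2=T v3=T v4=T v5=T
Count: 1.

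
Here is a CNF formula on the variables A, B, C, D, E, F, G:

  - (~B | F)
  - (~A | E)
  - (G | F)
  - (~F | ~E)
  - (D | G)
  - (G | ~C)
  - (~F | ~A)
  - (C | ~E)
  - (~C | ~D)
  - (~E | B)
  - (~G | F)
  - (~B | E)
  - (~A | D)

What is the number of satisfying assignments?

4

Satisfying assignments:
  A=0 B=0 C=0 D=0 E=0 F=1 G=1
  A=0 B=0 C=0 D=1 E=0 F=1 G=0
  A=0 B=0 C=0 D=1 E=0 F=1 G=1
  A=0 B=0 C=1 D=0 E=0 F=1 G=1
Count: 4.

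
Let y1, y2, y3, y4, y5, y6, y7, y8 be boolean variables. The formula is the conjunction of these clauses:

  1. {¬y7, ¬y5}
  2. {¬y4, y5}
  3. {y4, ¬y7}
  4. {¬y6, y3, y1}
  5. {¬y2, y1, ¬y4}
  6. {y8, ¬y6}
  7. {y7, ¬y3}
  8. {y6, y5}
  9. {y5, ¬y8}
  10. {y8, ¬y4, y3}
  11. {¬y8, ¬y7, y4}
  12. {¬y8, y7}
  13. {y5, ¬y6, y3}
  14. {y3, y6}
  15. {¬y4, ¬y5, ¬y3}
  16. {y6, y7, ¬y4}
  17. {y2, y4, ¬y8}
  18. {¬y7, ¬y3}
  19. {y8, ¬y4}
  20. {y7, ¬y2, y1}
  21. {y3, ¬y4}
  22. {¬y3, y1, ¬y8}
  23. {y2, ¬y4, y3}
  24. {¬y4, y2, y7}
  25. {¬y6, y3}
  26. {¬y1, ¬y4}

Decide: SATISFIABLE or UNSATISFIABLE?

y4 = True:
  propagation gives y5=True, y7=False, y3=False; an empty clause results — contradiction.
y4 = False:
  propagation gives y7=False, y3=False, y8=False, y6=False; an empty clause results — contradiction.
Every branch closes, so no satisfying assignment exists.

UNSATISFIABLE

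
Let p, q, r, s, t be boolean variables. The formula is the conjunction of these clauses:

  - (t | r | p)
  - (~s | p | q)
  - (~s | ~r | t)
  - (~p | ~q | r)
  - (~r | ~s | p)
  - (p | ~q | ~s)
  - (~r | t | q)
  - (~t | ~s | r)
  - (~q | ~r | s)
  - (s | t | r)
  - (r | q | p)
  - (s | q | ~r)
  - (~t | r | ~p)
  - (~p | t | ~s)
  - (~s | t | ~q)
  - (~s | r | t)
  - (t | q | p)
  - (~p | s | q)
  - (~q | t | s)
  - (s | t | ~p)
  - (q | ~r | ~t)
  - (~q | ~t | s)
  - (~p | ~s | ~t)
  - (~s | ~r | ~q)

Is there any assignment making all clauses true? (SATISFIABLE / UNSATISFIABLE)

s = True:
  r = True:
    propagation gives t=True, p=True; an empty clause results — contradiction.
  r = False:
    propagation gives t=False; an empty clause results — contradiction.
s = False:
  q = True:
    propagation gives r=False, p=False, t=True; an empty clause results — contradiction.
  q = False:
    propagation gives r=False, t=True, p=True; an empty clause results — contradiction.
Every branch closes, so no satisfying assignment exists.

UNSATISFIABLE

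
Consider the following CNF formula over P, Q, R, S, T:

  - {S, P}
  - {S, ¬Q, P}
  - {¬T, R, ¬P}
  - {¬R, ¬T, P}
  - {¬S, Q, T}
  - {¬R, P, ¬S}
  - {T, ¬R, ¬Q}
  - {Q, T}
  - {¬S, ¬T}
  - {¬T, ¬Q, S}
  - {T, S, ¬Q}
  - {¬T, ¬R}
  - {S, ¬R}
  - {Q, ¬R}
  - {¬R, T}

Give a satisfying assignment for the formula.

P = False, Q = True, R = False, S = True, T = False

Try P = False.
  then S is forced to True.
  then R is forced to False.
  then T is forced to False.
  then Q is forced to True.
Every clause has at least one true literal under this assignment.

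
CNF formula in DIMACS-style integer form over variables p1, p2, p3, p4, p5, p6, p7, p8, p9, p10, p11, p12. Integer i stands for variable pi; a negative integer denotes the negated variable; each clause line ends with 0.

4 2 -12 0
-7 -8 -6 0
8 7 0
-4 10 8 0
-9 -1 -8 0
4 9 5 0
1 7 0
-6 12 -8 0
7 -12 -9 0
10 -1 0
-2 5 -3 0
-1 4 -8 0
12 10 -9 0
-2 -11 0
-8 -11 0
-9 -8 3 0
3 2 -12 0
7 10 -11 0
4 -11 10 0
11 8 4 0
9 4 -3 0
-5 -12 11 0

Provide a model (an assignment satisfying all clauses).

Pure literal: p6 appears only negated; assign p6 = False.
Pure literal: p10 appears only positively; assign p10 = True.
Set p1 = True and propagate.
The remaining clauses are satisfied by p2 = False, p3 = False, p4 = True, p5 = False, p7 = True, p8 = False, p9 = True, p11 = False, p12 = False.
Every clause has at least one true literal under this assignment.

p1=True  p2=False  p3=False  p4=True  p5=False  p6=False  p7=True  p8=False  p9=True  p10=True  p11=False  p12=False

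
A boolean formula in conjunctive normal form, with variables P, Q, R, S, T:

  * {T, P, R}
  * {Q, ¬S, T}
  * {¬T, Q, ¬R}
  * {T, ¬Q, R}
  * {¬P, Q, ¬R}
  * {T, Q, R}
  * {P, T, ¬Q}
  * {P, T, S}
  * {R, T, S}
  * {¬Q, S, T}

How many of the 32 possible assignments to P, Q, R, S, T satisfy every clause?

13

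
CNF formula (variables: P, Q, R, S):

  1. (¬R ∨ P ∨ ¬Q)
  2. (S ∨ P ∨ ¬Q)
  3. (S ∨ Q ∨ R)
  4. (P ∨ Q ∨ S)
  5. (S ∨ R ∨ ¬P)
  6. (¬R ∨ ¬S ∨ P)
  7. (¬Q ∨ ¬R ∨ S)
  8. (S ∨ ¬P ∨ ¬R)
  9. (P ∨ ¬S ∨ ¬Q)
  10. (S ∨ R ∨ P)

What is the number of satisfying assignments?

5

Satisfying assignments:
  P=0 Q=0 R=0 S=1
  P=1 Q=0 R=0 S=1
  P=1 Q=0 R=1 S=1
  P=1 Q=1 R=0 S=1
  P=1 Q=1 R=1 S=1
Count: 5.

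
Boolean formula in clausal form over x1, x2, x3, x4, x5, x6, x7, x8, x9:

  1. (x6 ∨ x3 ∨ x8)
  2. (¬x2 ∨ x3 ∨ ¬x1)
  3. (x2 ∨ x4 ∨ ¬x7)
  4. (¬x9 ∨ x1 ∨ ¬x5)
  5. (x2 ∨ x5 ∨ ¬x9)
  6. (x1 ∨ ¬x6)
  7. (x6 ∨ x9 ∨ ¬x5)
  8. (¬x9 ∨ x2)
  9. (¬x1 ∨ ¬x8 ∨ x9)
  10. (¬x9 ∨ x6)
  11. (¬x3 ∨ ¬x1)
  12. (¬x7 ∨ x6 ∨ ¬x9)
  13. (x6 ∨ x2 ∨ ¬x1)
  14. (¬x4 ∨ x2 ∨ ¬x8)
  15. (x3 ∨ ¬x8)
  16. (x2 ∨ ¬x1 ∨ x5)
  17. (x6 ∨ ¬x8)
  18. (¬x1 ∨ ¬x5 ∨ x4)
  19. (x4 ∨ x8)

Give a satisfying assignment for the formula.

x1=T, x2=F, x3=F, x4=T, x5=T, x6=T, x7=T, x8=F, x9=F

Check each clause:
  1. (x3 ∨ x6 ∨ x8) — x6 is true.
  2. (x3 ∨ ¬x2 ∨ ¬x1) — ¬x2 is true.
  3. (¬x7 ∨ x2 ∨ x4) — x4 is true.
  4. (x1 ∨ ¬x9 ∨ ¬x5) — x1 is true.
  5. (x2 ∨ x5 ∨ ¬x9) — x5 is true.
  6. (¬x6 ∨ x1) — x1 is true.
  7. (¬x5 ∨ x9 ∨ x6) — x6 is true.
  8. (¬x9 ∨ x2) — ¬x9 is true.
  9. (¬x8 ∨ x9 ∨ ¬x1) — ¬x8 is true.
  10. (¬x9 ∨ x6) — x6 is true.
  11. (¬x1 ∨ ¬x3) — ¬x3 is true.
  12. (x6 ∨ ¬x9 ∨ ¬x7) — x6 is true.
  13. (x6 ∨ ¬x1 ∨ x2) — x6 is true.
  14. (x2 ∨ ¬x8 ∨ ¬x4) — ¬x8 is true.
  15. (¬x8 ∨ x3) — ¬x8 is true.
  16. (x5 ∨ x2 ∨ ¬x1) — x5 is true.
  17. (¬x8 ∨ x6) — ¬x8 is true.
  18. (¬x5 ∨ ¬x1 ∨ x4) — x4 is true.
  19. (x8 ∨ x4) — x4 is true.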